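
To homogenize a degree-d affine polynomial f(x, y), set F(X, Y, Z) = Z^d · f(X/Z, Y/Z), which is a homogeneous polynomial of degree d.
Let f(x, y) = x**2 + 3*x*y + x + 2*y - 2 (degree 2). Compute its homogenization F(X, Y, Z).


F(X, Y, Z) = X**2 + 3*X*Y + X*Z + 2*Y*Z - 2*Z**2

deg(f) = 2.
Substitute x = X/Z, y = Y/Z into f, then multiply by Z^2.
  monomial 1·x^2·y^0 ↦ 1·X^2·Y^0·Z^0.
  monomial 3·x^1·y^1 ↦ 3·X^1·Y^1·Z^0.
  monomial 1·x^1·y^0 ↦ 1·X^1·Y^0·Z^1.
  monomial 2·x^0·y^1 ↦ 2·X^0·Y^1·Z^1.
  monomial -2·x^0·y^0 ↦ -2·X^0·Y^0·Z^2.
Collecting: F(X, Y, Z) = X**2 + 3*X*Y + X*Z + 2*Y*Z - 2*Z**2.


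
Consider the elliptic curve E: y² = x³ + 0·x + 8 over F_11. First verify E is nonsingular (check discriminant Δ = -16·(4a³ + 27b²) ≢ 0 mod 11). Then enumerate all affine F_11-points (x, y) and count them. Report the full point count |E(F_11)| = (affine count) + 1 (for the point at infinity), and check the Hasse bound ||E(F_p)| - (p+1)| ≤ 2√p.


Affine points = {(1, 3), (1, 8), (2, 4), (2, 7), (5, 1), (5, 10), (6, 2), (6, 9), (8, 5), (8, 6), (9, 0)}; affine count = 11; |E(F_11)| = 12.

Discriminant check: Δ ∝ 4a³ + 27b² = 4·0³ + 27·8² = 4·0 + 27·64 ≡ 1 (mod 11). Nonzero ⇒ E is nonsingular.
For each x ∈ F_11, compute rhs = x³ + 0·x + 8 mod 11, then count y ∈ F_11 with y² ≡ rhs.
  x = 0: rhs = 8, matching y values: none (0 points).
  x = 1: rhs = 9, matching y values: 3, 8 (2 points).
  x = 2: rhs = 5, matching y values: 4, 7 (2 points).
  x = 3: rhs = 2, matching y values: none (0 points).
  x = 4: rhs = 6, matching y values: none (0 points).
  x = 5: rhs = 1, matching y values: 1, 10 (2 points).
  x = 6: rhs = 4, matching y values: 2, 9 (2 points).
  x = 7: rhs = 10, matching y values: none (0 points).
  x = 8: rhs = 3, matching y values: 5, 6 (2 points).
  x = 9: rhs = 0, matching y values: 0 (1 points).
  x = 10: rhs = 7, matching y values: none (0 points).
Total affine count: 11.
Full point count |E(F_11)| = 11 + 1 = 12.
Hasse bound: |12 − (11+1)| = |0| = 0 ≤ 2√11 ≈ 6.6332 ✓.


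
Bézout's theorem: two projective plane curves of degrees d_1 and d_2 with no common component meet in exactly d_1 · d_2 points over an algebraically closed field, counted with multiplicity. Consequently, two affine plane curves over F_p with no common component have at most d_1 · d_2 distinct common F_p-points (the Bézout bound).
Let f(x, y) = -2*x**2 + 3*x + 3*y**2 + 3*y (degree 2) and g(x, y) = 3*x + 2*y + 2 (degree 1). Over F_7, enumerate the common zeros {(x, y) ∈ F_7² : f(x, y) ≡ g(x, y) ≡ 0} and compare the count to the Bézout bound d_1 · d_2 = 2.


Common zeros: {(0, 6), (1, 1)}; count = 2; Bézout bound = 2.

deg(f) = 2, deg(g) = 1, so Bézout bound = 2.
Scan x ∈ F_7. For each x, list the y ∈ F_7 with f(x, y) ≡ 0 and those with g(x, y) ≡ 0 (mod 7); the common zeros in that column are the intersection.
  x = 0: f ≡ 0 at y ∈ {0, 6}; g ≡ 0 at y ∈ {6}; common: {6}.
  x = 1: f ≡ 0 at y ∈ {1, 5}; g ≡ 0 at y ∈ {1}; common: {1}.
  x = 2: f ≡ 0 at y ∈ ∅; g ≡ 0 at y ∈ {3}; common: ∅.
  x = 3: f ≡ 0 at y ∈ ∅; g ≡ 0 at y ∈ {5}; common: ∅.
  x = 4: f ≡ 0 at y ∈ {1, 5}; g ≡ 0 at y ∈ {0}; common: ∅.
  x = 5: f ≡ 0 at y ∈ {0, 6}; g ≡ 0 at y ∈ {2}; common: ∅.
  x = 6: f ≡ 0 at y ∈ ∅; g ≡ 0 at y ∈ {4}; common: ∅.
Collecting: common zeros = {(0, 6), (1, 1)}, so the count is 2.
Comparison with the Bézout bound: 2 ≤ 2 = deg(f)·deg(g), as expected for curves with no common component (the bound is attained).


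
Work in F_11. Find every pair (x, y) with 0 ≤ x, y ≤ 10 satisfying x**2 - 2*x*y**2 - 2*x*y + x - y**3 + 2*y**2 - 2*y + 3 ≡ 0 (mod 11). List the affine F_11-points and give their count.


Affine F_11-points: {(1, 1), (1, 2), (1, 8), (2, 1), (4, 3), (5, 0), (5, 5), (5, 9), (8, 3), (9, 9), (10, 2), (10, 5), (10, 8)}; count = 13.

For each of the 121 pairs (x, y) ∈ F_11², evaluate f(x, y) mod 11. Record the zeros.
  x = 0: [0↦3, 1↦2, 2↦10, 3↦10, 4↦7, 5↦6, 6↦1, 7↦8, 8↦10, 9↦1, 10↦8]  zeros at y ∈ ∅
  x = 1: [0↦5, 1↦0, 2↦0, 3↦10, 4↦2, 5↦3, 6↦7, 7↦8, 8↦0, 9↦10, 10↦10]  zeros at y ∈ {1, 2, 8}
  x = 2: [0↦9, 1↦0, 2↦3, 3↦1, 4↦10, 5↦2, 6↦4, 7↦10, 8↦3, 9↦10, 10↦3]  zeros at y ∈ {1}
  x = 3: [0↦4, 1↦2, 2↦8, 3↦5, 4↦9, 5↦3, 6↦3, 7↦3, 8↦8, 9↦1, 10↦9]  zeros at y ∈ ∅
  x = 4: [0↦1, 1↦6, 2↦4, 3↦0, 4↦10, 5↦6, 6↦4, 7↦9, 8↦4, 9↦5, 10↦6]  zeros at y ∈ {3}
  x = 5: [0↦0, 1↦1, 2↦2, 3↦8, 4↦2, 5↦0, 6↦7, 7↦6, 8↦2, 9↦0, 10↦5]  zeros at y ∈ {0, 5, 9}
  x = 6: [0↦1, 1↦9, 2↦2, 3↦7, 4↦7, 5↦7, 6↦1, 7↦5, 8↦2, 9↦8, 10↦6]  zeros at y ∈ ∅
  x = 7: [0↦4, 1↦8, 2↦4, 3↦8, 4↦3, 5↦5, 6↦8, 7↦6, 8↦4, 9↦7, 10↦9]  zeros at y ∈ ∅
  x = 8: [0↦9, 1↦9, 2↦8, 3↦0, 4↦1, 5↦5, 6↦6, 7↦9, 8↦8, 9↦8, 10↦3]  zeros at y ∈ {3}
  x = 9: [0↦5, 1↦1, 2↦3, 3↦5, 4↦1, 5↦7, 6↦6, 7↦3, 8↦3, 9↦0, 10↦10]  zeros at y ∈ {9}
  x = 10: [0↦3, 1↦6, 2↦0, 3↦1, 4↦3, 5↦0, 6↦8, 7↦10, 8↦0, 9↦5, 10↦8]  zeros at y ∈ {2, 5, 8}
Collecting zeros: affine points = {(1, 1), (1, 2), (1, 8), (2, 1), (4, 3), (5, 0), (5, 5), (5, 9), (8, 3), (9, 9), (10, 2), (10, 5), (10, 8)}.
Total count |C(F_11)_aff| = 13.


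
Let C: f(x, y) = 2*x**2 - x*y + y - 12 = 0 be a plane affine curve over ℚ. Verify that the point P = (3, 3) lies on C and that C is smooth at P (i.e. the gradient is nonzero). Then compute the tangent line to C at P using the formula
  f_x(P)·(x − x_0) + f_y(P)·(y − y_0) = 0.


Tangent line at P: 9*x - 2*y - 21 = 0.

Step 1: f(3, 3) = 0, so P lies on C.
Step 2: partial derivatives
  f_x(x, y) = 4*x - y, f_y(x, y) = 1 - x.
  f_x(P) = 9, f_y(P) = -2 (gradient nonzero, so P is smooth).
Step 3: tangent line at P: 9·(x − 3) + -2·(y − 3) = 0.
Expanding: 9*x - 2*y - 21 = 0.


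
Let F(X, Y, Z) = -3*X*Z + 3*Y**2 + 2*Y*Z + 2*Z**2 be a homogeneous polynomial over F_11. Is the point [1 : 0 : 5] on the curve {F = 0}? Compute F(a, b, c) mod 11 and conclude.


F(1,0,5) ≡ 2 (mod 11); P is NOT on the curve.

Evaluate F(1, 0, 5) term-by-term (mod 11).
  -3*X*Z ↦ -3·1·1·5 = -15
  3*Y**2 ↦ 3·1·0·1 = 0
  2*Y*Z ↦ 2·1·0·5 = 0
  2*Z**2 ↦ 2·1·1·25 = 50
Sum: F(1, 0, 5) = (-15) + (0) + (0) + (50) = 35.
Reducing mod 11: 35 ≡ 2 (mod 11).
Since F(a, b, c) ≡ 2 ≠ 0 (mod 11), P does NOT lie on the curve.


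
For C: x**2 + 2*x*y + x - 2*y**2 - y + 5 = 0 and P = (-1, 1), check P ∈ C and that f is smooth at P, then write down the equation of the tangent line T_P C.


Tangent line at P: x - 7*y + 8 = 0.

Step 1: f(-1, 1) = 0, so P lies on C.
Step 2: partial derivatives
  f_x(x, y) = 2*x + 2*y + 1, f_y(x, y) = 2*x - 4*y - 1.
  f_x(P) = 1, f_y(P) = -7 (gradient nonzero, so P is smooth).
Step 3: tangent line at P: 1·(x − -1) + -7·(y − 1) = 0.
Expanding: x - 7*y + 8 = 0.


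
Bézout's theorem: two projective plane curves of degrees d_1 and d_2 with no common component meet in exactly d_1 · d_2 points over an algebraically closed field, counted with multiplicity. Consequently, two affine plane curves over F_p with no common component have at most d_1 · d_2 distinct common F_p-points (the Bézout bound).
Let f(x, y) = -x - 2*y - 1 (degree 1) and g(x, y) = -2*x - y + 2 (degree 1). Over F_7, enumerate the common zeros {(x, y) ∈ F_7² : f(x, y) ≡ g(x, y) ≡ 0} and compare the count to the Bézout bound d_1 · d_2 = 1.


Common zeros: {(4, 1)}; count = 1; Bézout bound = 1.

deg(f) = 1, deg(g) = 1, so Bézout bound = 1.
Scan x ∈ F_7. For each x, list the y ∈ F_7 with f(x, y) ≡ 0 and those with g(x, y) ≡ 0 (mod 7); the common zeros in that column are the intersection.
  x = 0: f ≡ 0 at y ∈ {3}; g ≡ 0 at y ∈ {2}; common: ∅.
  x = 1: f ≡ 0 at y ∈ {6}; g ≡ 0 at y ∈ {0}; common: ∅.
  x = 2: f ≡ 0 at y ∈ {2}; g ≡ 0 at y ∈ {5}; common: ∅.
  x = 3: f ≡ 0 at y ∈ {5}; g ≡ 0 at y ∈ {3}; common: ∅.
  x = 4: f ≡ 0 at y ∈ {1}; g ≡ 0 at y ∈ {1}; common: {1}.
  x = 5: f ≡ 0 at y ∈ {4}; g ≡ 0 at y ∈ {6}; common: ∅.
  x = 6: f ≡ 0 at y ∈ {0}; g ≡ 0 at y ∈ {4}; common: ∅.
Collecting: common zeros = {(4, 1)}, so the count is 1.
Comparison with the Bézout bound: 1 ≤ 1 = deg(f)·deg(g), as expected for curves with no common component (the bound is attained).


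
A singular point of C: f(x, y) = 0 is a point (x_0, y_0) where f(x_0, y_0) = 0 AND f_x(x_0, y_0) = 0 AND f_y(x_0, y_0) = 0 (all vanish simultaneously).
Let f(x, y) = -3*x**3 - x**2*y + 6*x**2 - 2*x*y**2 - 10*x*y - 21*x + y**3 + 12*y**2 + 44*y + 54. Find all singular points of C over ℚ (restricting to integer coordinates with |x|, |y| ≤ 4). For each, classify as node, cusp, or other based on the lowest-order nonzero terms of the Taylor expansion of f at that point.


Singular points: {(1, -3)}; classification: cusp.

Compute partial derivatives:
  f_x = -9*x**2 - 2*x*y + 12*x - 2*y**2 - 10*y - 21.
  f_y = -x**2 - 4*x*y - 10*x + 3*y**2 + 24*y + 44.
Scan x_0 ∈ {−4, ..., 4}. For each x_0, f_y(x_0, y) is a polynomial in y; find its integer roots y ∈ {−4, ..., 4}, then test f_x and f at those candidates.
  x = -4: f_y(-4, y) = 3*y**2 + 40*y + 68; vanishes at y ∈ {-2}. (-4, -2): f_x = -217 ≠ 0.
  x = -3: f_y(-3, y) = 3*y**2 + 36*y + 65; no integer root y with |y| ≤ 4.
  x = -2: f_y(-2, y) = 3*y**2 + 32*y + 60; no integer root y with |y| ≤ 4.
  x = -1: f_y(-1, y) = 3*y**2 + 28*y + 53; no integer root y with |y| ≤ 4.
  x = 0: f_y(0, y) = 3*y**2 + 24*y + 44; no integer root y with |y| ≤ 4.
  x = 1: f_y(1, y) = 3*y**2 + 20*y + 33; vanishes at y ∈ {-3}. (1, -3): f_x = 0, f = 0 — SINGULAR.
  x = 2: f_y(2, y) = 3*y**2 + 16*y + 20; vanishes at y ∈ {-2}. (2, -2): f_x = -13 ≠ 0.
  x = 3: f_y(3, y) = 3*y**2 + 12*y + 5; no integer root y with |y| ≤ 4.
  x = 4: f_y(4, y) = 3*y**2 + 8*y - 12; no integer root y with |y| ≤ 4.
Only singular point on the grid: (1, -3).
Classify: substitute x = 1 + u, y = -3 + v and expand: f = -3*u**3 - u**2*v - 2*u*v**2 + v**3 + v**2.
No constant or linear terms (consistent with a singular point). Quadratic part: v**2. Cubic part: -3*u**3 - u**2*v - 2*u*v**2 + v**3.
The quadratic part v**2 is a perfect square, so there is a single (double) tangent line v = 0, i.e. y = -3. Restricting the cubic part to that line (v = 0) leaves -3*u**3 ≠ 0, so f is not divisible by v and the branch is v² ≈ 3*u**3 to lowest order — this is a cusp.
Classification: cusp.


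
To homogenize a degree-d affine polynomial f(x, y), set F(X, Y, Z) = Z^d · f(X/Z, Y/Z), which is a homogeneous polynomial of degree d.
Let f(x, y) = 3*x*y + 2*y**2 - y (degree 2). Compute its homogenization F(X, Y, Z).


F(X, Y, Z) = 3*X*Y + 2*Y**2 - Y*Z

deg(f) = 2.
Substitute x = X/Z, y = Y/Z into f, then multiply by Z^2.
  monomial 3·x^1·y^1 ↦ 3·X^1·Y^1·Z^0.
  monomial 2·x^0·y^2 ↦ 2·X^0·Y^2·Z^0.
  monomial -1·x^0·y^1 ↦ -1·X^0·Y^1·Z^1.
Collecting: F(X, Y, Z) = 3*X*Y + 2*Y**2 - Y*Z.


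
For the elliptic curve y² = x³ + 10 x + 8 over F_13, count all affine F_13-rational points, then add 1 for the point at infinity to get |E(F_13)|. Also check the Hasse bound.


Affine points = {(2, 6), (2, 7), (3, 0), (5, 1), (5, 12), (10, 4), (10, 9), (12, 6), (12, 7)}; affine count = 9; |E(F_13)| = 10.

Discriminant check: Δ ∝ 4a³ + 27b² = 4·10³ + 27·8² = 4·1000 + 27·64 ≡ 8 (mod 13). Nonzero ⇒ E is nonsingular.
For each x ∈ F_13, compute rhs = x³ + 10·x + 8 mod 13, then count y ∈ F_13 with y² ≡ rhs.
  x = 0: rhs = 8, matching y values: none (0 points).
  x = 1: rhs = 6, matching y values: none (0 points).
  x = 2: rhs = 10, matching y values: 6, 7 (2 points).
  x = 3: rhs = 0, matching y values: 0 (1 points).
  x = 4: rhs = 8, matching y values: none (0 points).
  x = 5: rhs = 1, matching y values: 1, 12 (2 points).
  x = 6: rhs = 11, matching y values: none (0 points).
  x = 7: rhs = 5, matching y values: none (0 points).
  x = 8: rhs = 2, matching y values: none (0 points).
  x = 9: rhs = 8, matching y values: none (0 points).
  x = 10: rhs = 3, matching y values: 4, 9 (2 points).
  x = 11: rhs = 6, matching y values: none (0 points).
  x = 12: rhs = 10, matching y values: 6, 7 (2 points).
Total affine count: 9.
Full point count |E(F_13)| = 9 + 1 = 10.
Hasse bound: |10 − (13+1)| = |-4| = 4 ≤ 2√13 ≈ 7.2111 ✓.


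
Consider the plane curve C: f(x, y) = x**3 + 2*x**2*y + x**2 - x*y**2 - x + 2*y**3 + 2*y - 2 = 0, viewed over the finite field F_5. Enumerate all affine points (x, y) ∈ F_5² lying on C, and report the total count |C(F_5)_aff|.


Affine F_5-points: {(3, 1), (3, 2)}; count = 2.

For each of the 25 pairs (x, y) ∈ F_5², evaluate f(x, y) mod 5. Record the zeros.
  x = 0: [0↦3, 1↦2, 2↦3, 3↦3, 4↦4]  zeros at y ∈ ∅
  x = 1: [0↦4, 1↦4, 2↦4, 3↦1, 4↦2]  zeros at y ∈ ∅
  x = 2: [0↦3, 1↦3, 2↦1, 3↦4, 4↦4]  zeros at y ∈ ∅
  x = 3: [0↦1, 1↦0, 2↦0, 3↦3, 4↦1]  zeros at y ∈ {1, 2}
  x = 4: [0↦4, 1↦1, 2↦2, 3↦4, 4↦4]  zeros at y ∈ ∅
Collecting zeros: affine points = {(3, 1), (3, 2)}.
Total count |C(F_5)_aff| = 2.


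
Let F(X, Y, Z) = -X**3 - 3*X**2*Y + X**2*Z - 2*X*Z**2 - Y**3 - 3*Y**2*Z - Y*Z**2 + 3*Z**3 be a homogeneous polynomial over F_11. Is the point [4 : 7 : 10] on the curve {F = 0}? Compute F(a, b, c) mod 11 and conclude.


F(4,7,10) ≡ 8 (mod 11); P is NOT on the curve.

Evaluate F(4, 7, 10) term-by-term (mod 11).
  -X**3 ↦ -1·64·1·1 = -64
  -3*X**2*Y ↦ -3·16·7·1 = -336
  X**2*Z ↦ 1·16·1·10 = 160
  -2*X*Z**2 ↦ -2·4·1·100 = -800
  -Y**3 ↦ -1·1·343·1 = -343
  -3*Y**2*Z ↦ -3·1·49·10 = -1470
  -Y*Z**2 ↦ -1·1·7·100 = -700
  3*Z**3 ↦ 3·1·1·1000 = 3000
Sum: F(4, 7, 10) = (-64) + (-336) + (160) + (-800) + (-343) + (-1470) + (-700) + (3000) = -553.
Reducing mod 11: -553 ≡ 8 (mod 11).
Since F(a, b, c) ≡ 8 ≠ 0 (mod 11), P does NOT lie on the curve.


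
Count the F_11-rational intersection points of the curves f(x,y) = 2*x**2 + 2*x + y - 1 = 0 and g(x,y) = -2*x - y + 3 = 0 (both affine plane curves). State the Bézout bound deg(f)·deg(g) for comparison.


Common zeros: ∅; count = 0; Bézout bound = 2.

deg(f) = 2, deg(g) = 1, so Bézout bound = 2.
Scan x ∈ F_11. For each x, list the y ∈ F_11 with f(x, y) ≡ 0 and those with g(x, y) ≡ 0 (mod 11); the common zeros in that column are the intersection.
  x = 0: f ≡ 0 at y ∈ {1}; g ≡ 0 at y ∈ {3}; common: ∅.
  x = 1: f ≡ 0 at y ∈ {8}; g ≡ 0 at y ∈ {1}; common: ∅.
  x = 2: f ≡ 0 at y ∈ {0}; g ≡ 0 at y ∈ {10}; common: ∅.
  x = 3: f ≡ 0 at y ∈ {10}; g ≡ 0 at y ∈ {8}; common: ∅.
  x = 4: f ≡ 0 at y ∈ {5}; g ≡ 0 at y ∈ {6}; common: ∅.
  x = 5: f ≡ 0 at y ∈ {7}; g ≡ 0 at y ∈ {4}; common: ∅.
  x = 6: f ≡ 0 at y ∈ {5}; g ≡ 0 at y ∈ {2}; common: ∅.
  x = 7: f ≡ 0 at y ∈ {10}; g ≡ 0 at y ∈ {0}; common: ∅.
  x = 8: f ≡ 0 at y ∈ {0}; g ≡ 0 at y ∈ {9}; common: ∅.
  x = 9: f ≡ 0 at y ∈ {8}; g ≡ 0 at y ∈ {7}; common: ∅.
  x = 10: f ≡ 0 at y ∈ {1}; g ≡ 0 at y ∈ {5}; common: ∅.
Collecting: common zeros = ∅, so the count is 0.
Comparison with the Bézout bound: 0 ≤ 2 = deg(f)·deg(g), as expected for curves with no common component (the affine F_11-count falls short of the bound because intersections may lie at infinity, over extension fields, or carry multiplicity).


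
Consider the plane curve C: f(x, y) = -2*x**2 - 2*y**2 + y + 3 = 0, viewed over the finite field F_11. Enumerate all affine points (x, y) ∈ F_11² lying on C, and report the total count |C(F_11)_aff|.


Affine F_11-points: {(0, 7), (0, 10), (1, 1), (1, 5), (2, 2), (2, 4), (4, 3), (7, 3), (9, 2), (9, 4), (10, 1), (10, 5)}; count = 12.

For each of the 121 pairs (x, y) ∈ F_11², evaluate f(x, y) mod 11. Record the zeros.
  x = 0: [0↦3, 1↦2, 2↦8, 3↦10, 4↦8, 5↦2, 6↦3, 7↦0, 8↦4, 9↦4, 10↦0]  zeros at y ∈ {7, 10}
  x = 1: [0↦1, 1↦0, 2↦6, 3↦8, 4↦6, 5↦0, 6↦1, 7↦9, 8↦2, 9↦2, 10↦9]  zeros at y ∈ {1, 5}
  x = 2: [0↦6, 1↦5, 2↦0, 3↦2, 4↦0, 5↦5, 6↦6, 7↦3, 8↦7, 9↦7, 10↦3]  zeros at y ∈ {2, 4}
  x = 3: [0↦7, 1↦6, 2↦1, 3↦3, 4↦1, 5↦6, 6↦7, 7↦4, 8↦8, 9↦8, 10↦4]  zeros at y ∈ ∅
  x = 4: [0↦4, 1↦3, 2↦9, 3↦0, 4↦9, 5↦3, 6↦4, 7↦1, 8↦5, 9↦5, 10↦1]  zeros at y ∈ {3}
  x = 5: [0↦8, 1↦7, 2↦2, 3↦4, 4↦2, 5↦7, 6↦8, 7↦5, 8↦9, 9↦9, 10↦5]  zeros at y ∈ ∅
  x = 6: [0↦8, 1↦7, 2↦2, 3↦4, 4↦2, 5↦7, 6↦8, 7↦5, 8↦9, 9↦9, 10↦5]  zeros at y ∈ ∅
  x = 7: [0↦4, 1↦3, 2↦9, 3↦0, 4↦9, 5↦3, 6↦4, 7↦1, 8↦5, 9↦5, 10↦1]  zeros at y ∈ {3}
  x = 8: [0↦7, 1↦6, 2↦1, 3↦3, 4↦1, 5↦6, 6↦7, 7↦4, 8↦8, 9↦8, 10↦4]  zeros at y ∈ ∅
  x = 9: [0↦6, 1↦5, 2↦0, 3↦2, 4↦0, 5↦5, 6↦6, 7↦3, 8↦7, 9↦7, 10↦3]  zeros at y ∈ {2, 4}
  x = 10: [0↦1, 1↦0, 2↦6, 3↦8, 4↦6, 5↦0, 6↦1, 7↦9, 8↦2, 9↦2, 10↦9]  zeros at y ∈ {1, 5}
Collecting zeros: affine points = {(0, 7), (0, 10), (1, 1), (1, 5), (2, 2), (2, 4), (4, 3), (7, 3), (9, 2), (9, 4), (10, 1), (10, 5)}.
Total count |C(F_11)_aff| = 12.


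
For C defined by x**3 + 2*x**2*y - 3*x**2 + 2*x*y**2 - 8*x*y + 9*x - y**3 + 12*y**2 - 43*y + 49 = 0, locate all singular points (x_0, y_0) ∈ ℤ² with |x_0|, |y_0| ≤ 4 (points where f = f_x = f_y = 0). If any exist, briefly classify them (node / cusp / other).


Singular points: {(-1, 3)}; classification: cusp.

Compute partial derivatives:
  f_x = 3*x**2 + 4*x*y - 6*x + 2*y**2 - 8*y + 9.
  f_y = 2*x**2 + 4*x*y - 8*x - 3*y**2 + 24*y - 43.
Scan x_0 ∈ {−4, ..., 4}. For each x_0, f_y(x_0, y) is a polynomial in y; find its integer roots y ∈ {−4, ..., 4}, then test f_x and f at those candidates.
  x = -4: f_y(-4, y) = -3*y**2 + 8*y + 21; no integer root y with |y| ≤ 4.
  x = -3: f_y(-3, y) = -3*y**2 + 12*y - 1; no integer root y with |y| ≤ 4.
  x = -2: f_y(-2, y) = -3*y**2 + 16*y - 19; no integer root y with |y| ≤ 4.
  x = -1: f_y(-1, y) = -3*y**2 + 20*y - 33; vanishes at y ∈ {3}. (-1, 3): f_x = 0, f = 0 — SINGULAR.
  x = 0: f_y(0, y) = -3*y**2 + 24*y - 43; no integer root y with |y| ≤ 4.
  x = 1: f_y(1, y) = -3*y**2 + 28*y - 49; no integer root y with |y| ≤ 4.
  x = 2: f_y(2, y) = -3*y**2 + 32*y - 51; no integer root y with |y| ≤ 4.
  x = 3: f_y(3, y) = -3*y**2 + 36*y - 49; no integer root y with |y| ≤ 4.
  x = 4: f_y(4, y) = -3*y**2 + 40*y - 43; no integer root y with |y| ≤ 4.
Only singular point on the grid: (-1, 3).
Classify: substitute x = -1 + u, y = 3 + v and expand: f = u**3 + 2*u**2*v + 2*u*v**2 - v**3 + v**2.
No constant or linear terms (consistent with a singular point). Quadratic part: v**2. Cubic part: u**3 + 2*u**2*v + 2*u*v**2 - v**3.
The quadratic part v**2 is a perfect square, so there is a single (double) tangent line v = 0, i.e. y = 3. Restricting the cubic part to that line (v = 0) leaves u**3 ≠ 0, so f is not divisible by v and the branch is v² ≈ -u**3 to lowest order — this is a cusp.
Classification: cusp.


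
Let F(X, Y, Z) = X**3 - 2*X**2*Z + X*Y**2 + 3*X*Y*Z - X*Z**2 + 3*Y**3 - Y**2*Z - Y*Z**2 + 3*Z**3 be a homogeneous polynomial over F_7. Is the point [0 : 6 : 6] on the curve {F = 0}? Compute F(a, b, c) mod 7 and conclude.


F(0,6,6) ≡ 3 (mod 7); P is NOT on the curve.

Evaluate F(0, 6, 6) term-by-term (mod 7).
  X**3 ↦ 1·0·1·1 = 0
  -2*X**2*Z ↦ -2·0·1·6 = 0
  X*Y**2 ↦ 1·0·36·1 = 0
  3*X*Y*Z ↦ 3·0·6·6 = 0
  -X*Z**2 ↦ -1·0·1·36 = 0
  3*Y**3 ↦ 3·1·216·1 = 648
  -Y**2*Z ↦ -1·1·36·6 = -216
  -Y*Z**2 ↦ -1·1·6·36 = -216
  3*Z**3 ↦ 3·1·1·216 = 648
Sum: F(0, 6, 6) = (0) + (0) + (0) + (0) + (0) + (648) + (-216) + (-216) + (648) = 864.
Reducing mod 7: 864 ≡ 3 (mod 7).
Since F(a, b, c) ≡ 3 ≠ 0 (mod 7), P does NOT lie on the curve.


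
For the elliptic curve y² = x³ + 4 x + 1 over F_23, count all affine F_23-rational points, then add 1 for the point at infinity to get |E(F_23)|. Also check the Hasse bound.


Affine points = {(0, 1), (0, 22), (1, 11), (1, 12), (4, 9), (4, 14), (5, 10), (5, 13), (7, 2), (7, 21), (8, 4), (8, 19), (10, 11), (10, 12), (12, 11), (12, 12), (14, 8), (14, 15), (15, 3), (15, 20), (19, 6), (19, 17), (20, 10), (20, 13), (21, 10), (21, 13)}; affine count = 26; |E(F_23)| = 27.

Discriminant check: Δ ∝ 4a³ + 27b² = 4·4³ + 27·1² = 4·64 + 27·1 ≡ 7 (mod 23). Nonzero ⇒ E is nonsingular.
For each x ∈ F_23, compute rhs = x³ + 4·x + 1 mod 23, then count y ∈ F_23 with y² ≡ rhs.
  x = 0: rhs = 1, matching y values: 1, 22 (2 points).
  x = 1: rhs = 6, matching y values: 11, 12 (2 points).
  x = 2: rhs = 17, matching y values: none (0 points).
  x = 3: rhs = 17, matching y values: none (0 points).
  x = 4: rhs = 12, matching y values: 9, 14 (2 points).
  x = 5: rhs = 8, matching y values: 10, 13 (2 points).
  x = 6: rhs = 11, matching y values: none (0 points).
  x = 7: rhs = 4, matching y values: 2, 21 (2 points).
  x = 8: rhs = 16, matching y values: 4, 19 (2 points).
  x = 9: rhs = 7, matching y values: none (0 points).
  x = 10: rhs = 6, matching y values: 11, 12 (2 points).
  x = 11: rhs = 19, matching y values: none (0 points).
  x = 12: rhs = 6, matching y values: 11, 12 (2 points).
  x = 13: rhs = 19, matching y values: none (0 points).
  x = 14: rhs = 18, matching y values: 8, 15 (2 points).
  x = 15: rhs = 9, matching y values: 3, 20 (2 points).
  x = 16: rhs = 21, matching y values: none (0 points).
  x = 17: rhs = 14, matching y values: none (0 points).
  x = 18: rhs = 17, matching y values: none (0 points).
  x = 19: rhs = 13, matching y values: 6, 17 (2 points).
  x = 20: rhs = 8, matching y values: 10, 13 (2 points).
  x = 21: rhs = 8, matching y values: 10, 13 (2 points).
  x = 22: rhs = 19, matching y values: none (0 points).
Total affine count: 26.
Full point count |E(F_23)| = 26 + 1 = 27.
Hasse bound: |27 − (23+1)| = |3| = 3 ≤ 2√23 ≈ 9.5917 ✓.


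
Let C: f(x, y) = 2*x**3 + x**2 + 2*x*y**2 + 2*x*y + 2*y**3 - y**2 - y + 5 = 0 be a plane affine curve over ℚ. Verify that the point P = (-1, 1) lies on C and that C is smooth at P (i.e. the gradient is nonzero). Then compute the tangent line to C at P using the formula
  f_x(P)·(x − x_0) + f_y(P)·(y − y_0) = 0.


Tangent line at P: 8*x - 3*y + 11 = 0.

Step 1: f(-1, 1) = 0, so P lies on C.
Step 2: partial derivatives
  f_x(x, y) = 6*x**2 + 2*x + 2*y**2 + 2*y, f_y(x, y) = 4*x*y + 2*x + 6*y**2 - 2*y - 1.
  f_x(P) = 8, f_y(P) = -3 (gradient nonzero, so P is smooth).
Step 3: tangent line at P: 8·(x − -1) + -3·(y − 1) = 0.
Expanding: 8*x - 3*y + 11 = 0.


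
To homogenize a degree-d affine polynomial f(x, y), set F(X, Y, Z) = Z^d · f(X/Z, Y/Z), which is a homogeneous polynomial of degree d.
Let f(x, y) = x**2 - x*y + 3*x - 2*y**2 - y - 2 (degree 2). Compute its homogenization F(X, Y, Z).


F(X, Y, Z) = X**2 - X*Y + 3*X*Z - 2*Y**2 - Y*Z - 2*Z**2

deg(f) = 2.
Substitute x = X/Z, y = Y/Z into f, then multiply by Z^2.
  monomial 1·x^2·y^0 ↦ 1·X^2·Y^0·Z^0.
  monomial -1·x^1·y^1 ↦ -1·X^1·Y^1·Z^0.
  monomial 3·x^1·y^0 ↦ 3·X^1·Y^0·Z^1.
  monomial -2·x^0·y^2 ↦ -2·X^0·Y^2·Z^0.
  monomial -1·x^0·y^1 ↦ -1·X^0·Y^1·Z^1.
  monomial -2·x^0·y^0 ↦ -2·X^0·Y^0·Z^2.
Collecting: F(X, Y, Z) = X**2 - X*Y + 3*X*Z - 2*Y**2 - Y*Z - 2*Z**2.


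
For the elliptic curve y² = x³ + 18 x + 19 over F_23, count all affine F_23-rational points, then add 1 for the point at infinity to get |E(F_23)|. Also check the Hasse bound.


Affine points = {(3, 10), (3, 13), (5, 2), (5, 21), (8, 10), (8, 13), (9, 6), (9, 17), (10, 7), (10, 16), (12, 10), (12, 13), (13, 9), (13, 14), (14, 5), (14, 18), (22, 0)}; affine count = 17; |E(F_23)| = 18.

Discriminant check: Δ ∝ 4a³ + 27b² = 4·18³ + 27·19² = 4·5832 + 27·361 ≡ 1 (mod 23). Nonzero ⇒ E is nonsingular.
For each x ∈ F_23, compute rhs = x³ + 18·x + 19 mod 23, then count y ∈ F_23 with y² ≡ rhs.
  x = 0: rhs = 19, matching y values: none (0 points).
  x = 1: rhs = 15, matching y values: none (0 points).
  x = 2: rhs = 17, matching y values: none (0 points).
  x = 3: rhs = 8, matching y values: 10, 13 (2 points).
  x = 4: rhs = 17, matching y values: none (0 points).
  x = 5: rhs = 4, matching y values: 2, 21 (2 points).
  x = 6: rhs = 21, matching y values: none (0 points).
  x = 7: rhs = 5, matching y values: none (0 points).
  x = 8: rhs = 8, matching y values: 10, 13 (2 points).
  x = 9: rhs = 13, matching y values: 6, 17 (2 points).
  x = 10: rhs = 3, matching y values: 7, 16 (2 points).
  x = 11: rhs = 7, matching y values: none (0 points).
  x = 12: rhs = 8, matching y values: 10, 13 (2 points).
  x = 13: rhs = 12, matching y values: 9, 14 (2 points).
  x = 14: rhs = 2, matching y values: 5, 18 (2 points).
  x = 15: rhs = 7, matching y values: none (0 points).
  x = 16: rhs = 10, matching y values: none (0 points).
  x = 17: rhs = 17, matching y values: none (0 points).
  x = 18: rhs = 11, matching y values: none (0 points).
  x = 19: rhs = 21, matching y values: none (0 points).
  x = 20: rhs = 7, matching y values: none (0 points).
  x = 21: rhs = 21, matching y values: none (0 points).
  x = 22: rhs = 0, matching y values: 0 (1 points).
Total affine count: 17.
Full point count |E(F_23)| = 17 + 1 = 18.
Hasse bound: |18 − (23+1)| = |-6| = 6 ≤ 2√23 ≈ 9.5917 ✓.


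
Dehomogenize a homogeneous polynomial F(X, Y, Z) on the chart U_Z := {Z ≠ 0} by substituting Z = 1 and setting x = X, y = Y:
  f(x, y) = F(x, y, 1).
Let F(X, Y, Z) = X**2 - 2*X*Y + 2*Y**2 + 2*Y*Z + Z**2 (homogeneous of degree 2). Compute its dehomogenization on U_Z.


f(x, y) = x**2 - 2*x*y + 2*y**2 + 2*y + 1

On U_Z we set Z = 1. Each monomial c·X^i·Y^j·Z^k in F becomes c·x^i·y^j·1^k = c·x^i·y^j.
Substituting Z = 1: F(X, Y, 1) = x**2 - 2*x*y + 2*y**2 + 2*y + 1.
Note: deg(f) ≤ deg(F) = 2; strict inequality happens when F is divisible by Z (lost terms).


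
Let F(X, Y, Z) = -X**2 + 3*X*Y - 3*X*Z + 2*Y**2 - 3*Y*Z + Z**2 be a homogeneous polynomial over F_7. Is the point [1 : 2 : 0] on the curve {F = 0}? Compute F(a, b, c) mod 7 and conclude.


F(1,2,0) ≡ 6 (mod 7); P is NOT on the curve.

Evaluate F(1, 2, 0) term-by-term (mod 7).
  -X**2 ↦ -1·1·1·1 = -1
  3*X*Y ↦ 3·1·2·1 = 6
  -3*X*Z ↦ -3·1·1·0 = 0
  2*Y**2 ↦ 2·1·4·1 = 8
  -3*Y*Z ↦ -3·1·2·0 = 0
  Z**2 ↦ 1·1·1·0 = 0
Sum: F(1, 2, 0) = (-1) + (6) + (0) + (8) + (0) + (0) = 13.
Reducing mod 7: 13 ≡ 6 (mod 7).
Since F(a, b, c) ≡ 6 ≠ 0 (mod 7), P does NOT lie on the curve.


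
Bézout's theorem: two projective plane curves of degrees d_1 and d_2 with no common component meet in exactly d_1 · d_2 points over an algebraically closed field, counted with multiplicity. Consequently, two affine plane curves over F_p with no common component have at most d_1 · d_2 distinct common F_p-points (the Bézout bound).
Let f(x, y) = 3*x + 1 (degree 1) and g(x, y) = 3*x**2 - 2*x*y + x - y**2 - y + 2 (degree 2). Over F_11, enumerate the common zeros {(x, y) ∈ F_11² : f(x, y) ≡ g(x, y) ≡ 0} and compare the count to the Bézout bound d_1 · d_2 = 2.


Common zeros: ∅; count = 0; Bézout bound = 2.

deg(f) = 1, deg(g) = 2, so Bézout bound = 2.
Scan x ∈ F_11. For each x, list the y ∈ F_11 with f(x, y) ≡ 0 and those with g(x, y) ≡ 0 (mod 11); the common zeros in that column are the intersection.
  x = 0: f ≡ 0 at y ∈ ∅; g ≡ 0 at y ∈ {1, 9}; common: ∅.
  x = 1: f ≡ 0 at y ∈ ∅; g ≡ 0 at y ∈ {4}; common: ∅.
  x = 2: f ≡ 0 at y ∈ ∅; g ≡ 0 at y ∈ {8, 9}; common: ∅.
  x = 3: f ≡ 0 at y ∈ ∅; g ≡ 0 at y ∈ {7, 8}; common: ∅.
  x = 4: f ≡ 0 at y ∈ ∅; g ≡ 0 at y ∈ {1}; common: ∅.
  x = 5: f ≡ 0 at y ∈ ∅; g ≡ 0 at y ∈ {4, 7}; common: ∅.
  x = 6: f ≡ 0 at y ∈ ∅; g ≡ 0 at y ∈ ∅; common: ∅.
  x = 7: f ≡ 0 at y ∈ {0, 1, 2, 3, 4, 5, 6, 7, 8, 9, 10}; g ≡ 0 at y ∈ ∅; common: ∅.
  x = 8: f ≡ 0 at y ∈ ∅; g ≡ 0 at y ∈ ∅; common: ∅.
  x = 9: f ≡ 0 at y ∈ ∅; g ≡ 0 at y ∈ ∅; common: ∅.
  x = 10: f ≡ 0 at y ∈ ∅; g ≡ 0 at y ∈ ∅; common: ∅.
Collecting: common zeros = ∅, so the count is 0.
Comparison with the Bézout bound: 0 ≤ 2 = deg(f)·deg(g), as expected for curves with no common component (the affine F_11-count falls short of the bound because intersections may lie at infinity, over extension fields, or carry multiplicity).


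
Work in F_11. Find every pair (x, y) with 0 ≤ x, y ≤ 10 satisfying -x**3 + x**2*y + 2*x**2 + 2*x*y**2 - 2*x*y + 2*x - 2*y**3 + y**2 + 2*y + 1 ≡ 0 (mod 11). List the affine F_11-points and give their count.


Affine F_11-points: {(1, 7), (2, 5), (3, 3), (4, 4), (4, 7), (4, 10)}; count = 6.

For each of the 121 pairs (x, y) ∈ F_11², evaluate f(x, y) mod 11. Record the zeros.
  x = 0: [0↦1, 1↦2, 2↦4, 3↦6, 4↦7, 5↦6, 6↦2, 7↦5, 8↦3, 9↦6, 10↦2]  zeros at y ∈ ∅
  x = 1: [0↦4, 1↦6, 2↦2, 3↦2, 4↦5, 5↦10, 6↦5, 7↦0, 8↦5, 9↦8, 10↦8]  zeros at y ∈ {7}
  x = 2: [0↦5, 1↦10, 2↦2, 3↦2, 4↦9, 5↦0, 6↦7, 7↦7, 8↦10, 9↦4, 10↦10]  zeros at y ∈ {5}
  x = 3: [0↦9, 1↦8, 2↦9, 3↦0, 4↦2, 5↦3, 6↦2, 7↦9, 8↦1, 9↦10, 10↦2]  zeros at y ∈ {3}
  x = 4: [0↦10, 1↦5, 2↦6, 3↦1, 4↦0, 5↦2, 6↦6, 7↦0, 8↦5, 9↦9, 10↦0]  zeros at y ∈ {4, 7, 10}
  x = 5: [0↦2, 1↦6, 2↦9, 3↦10, 4↦8, 5↦2, 6↦2, 7↦7, 8↦5, 9↦6, 10↦9]  zeros at y ∈ ∅
  x = 6: [0↦1, 1↦5, 2↦1, 3↦10, 4↦9, 5↦8, 6↦6, 7↦2, 8↦6, 9↦6, 10↦1]  zeros at y ∈ ∅
  x = 7: [0↦1, 1↦7, 2↦9, 3↦6, 4↦8, 5↦3, 6↦1, 7↦1, 8↦2, 9↦3, 10↦3]  zeros at y ∈ ∅
  x = 8: [0↦7, 1↦6, 2↦5, 3↦3, 4↦10, 5↦3, 6↦3, 7↦9, 8↦9, 9↦2, 10↦9]  zeros at y ∈ ∅
  x = 9: [0↦2, 1↦7, 2↦5, 3↦6, 4↦9, 5↦2, 6↦6, 7↦9, 8↦10, 9↦8, 10↦2]  zeros at y ∈ ∅
  x = 10: [0↦2, 1↦4, 2↦3, 3↦9, 4↦10, 5↦5, 6↦4, 7↦6, 8↦10, 9↦4, 10↦9]  zeros at y ∈ ∅
Collecting zeros: affine points = {(1, 7), (2, 5), (3, 3), (4, 4), (4, 7), (4, 10)}.
Total count |C(F_11)_aff| = 6.


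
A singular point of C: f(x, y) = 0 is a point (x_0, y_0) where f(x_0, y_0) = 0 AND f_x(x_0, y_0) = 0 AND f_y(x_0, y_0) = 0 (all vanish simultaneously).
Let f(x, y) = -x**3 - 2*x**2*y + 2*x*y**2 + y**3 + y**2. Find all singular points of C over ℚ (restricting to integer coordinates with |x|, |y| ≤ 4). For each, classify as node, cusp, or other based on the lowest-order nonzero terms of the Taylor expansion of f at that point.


Singular points: {(0, 0)}; classification: cusp.

Compute partial derivatives:
  f_x = -3*x**2 - 4*x*y + 2*y**2.
  f_y = -2*x**2 + 4*x*y + 3*y**2 + 2*y.
Scan x_0 ∈ {−4, ..., 4}. For each x_0, f_y(x_0, y) is a polynomial in y; find its integer roots y ∈ {−4, ..., 4}, then test f_x and f at those candidates.
  x = -4: f_y(-4, y) = 3*y**2 - 14*y - 32; no integer root y with |y| ≤ 4.
  x = -3: f_y(-3, y) = 3*y**2 - 10*y - 18; no integer root y with |y| ≤ 4.
  x = -2: f_y(-2, y) = 3*y**2 - 6*y - 8; no integer root y with |y| ≤ 4.
  x = -1: f_y(-1, y) = 3*y**2 - 2*y - 2; no integer root y with |y| ≤ 4.
  x = 0: f_y(0, y) = 3*y**2 + 2*y; vanishes at y ∈ {0}. (0, 0): f_x = 0, f = 0 — SINGULAR.
  x = 1: f_y(1, y) = 3*y**2 + 6*y - 2; no integer root y with |y| ≤ 4.
  x = 2: f_y(2, y) = 3*y**2 + 10*y - 8; vanishes at y ∈ {-4}. (2, -4): f_x = 52 ≠ 0.
  x = 3: f_y(3, y) = 3*y**2 + 14*y - 18; no integer root y with |y| ≤ 4.
  x = 4: f_y(4, y) = 3*y**2 + 18*y - 32; no integer root y with |y| ≤ 4.
Only singular point on the grid: (0, 0).
Classify: substitute x = 0 + u, y = 0 + v and expand: f = -u**3 - 2*u**2*v + 2*u*v**2 + v**3 + v**2.
No constant or linear terms (consistent with a singular point). Quadratic part: v**2. Cubic part: -u**3 - 2*u**2*v + 2*u*v**2 + v**3.
The quadratic part v**2 is a perfect square, so there is a single (double) tangent line v = 0, i.e. y = 0. Restricting the cubic part to that line (v = 0) leaves -u**3 ≠ 0, so f is not divisible by v and the branch is v² ≈ u**3 to lowest order — this is a cusp.
Classification: cusp.


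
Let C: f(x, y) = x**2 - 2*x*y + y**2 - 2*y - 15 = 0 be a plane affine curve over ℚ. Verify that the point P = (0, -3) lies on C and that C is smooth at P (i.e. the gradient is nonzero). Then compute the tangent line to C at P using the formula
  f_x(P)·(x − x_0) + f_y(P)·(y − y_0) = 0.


Tangent line at P: 6*x - 8*y - 24 = 0.

Step 1: f(0, -3) = 0, so P lies on C.
Step 2: partial derivatives
  f_x(x, y) = 2*x - 2*y, f_y(x, y) = -2*x + 2*y - 2.
  f_x(P) = 6, f_y(P) = -8 (gradient nonzero, so P is smooth).
Step 3: tangent line at P: 6·(x − 0) + -8·(y − -3) = 0.
Expanding: 6*x - 8*y - 24 = 0.


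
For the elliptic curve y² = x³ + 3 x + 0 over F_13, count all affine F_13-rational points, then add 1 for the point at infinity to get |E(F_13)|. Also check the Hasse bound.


Affine points = {(0, 0), (1, 2), (1, 11), (2, 1), (2, 12), (3, 6), (3, 7), (5, 6), (5, 7), (6, 0), (7, 0), (8, 4), (8, 9), (10, 4), (10, 9), (11, 5), (11, 8), (12, 3), (12, 10)}; affine count = 19; |E(F_13)| = 20.

Discriminant check: Δ ∝ 4a³ + 27b² = 4·3³ + 27·0² = 4·27 + 27·0 ≡ 4 (mod 13). Nonzero ⇒ E is nonsingular.
For each x ∈ F_13, compute rhs = x³ + 3·x + 0 mod 13, then count y ∈ F_13 with y² ≡ rhs.
  x = 0: rhs = 0, matching y values: 0 (1 points).
  x = 1: rhs = 4, matching y values: 2, 11 (2 points).
  x = 2: rhs = 1, matching y values: 1, 12 (2 points).
  x = 3: rhs = 10, matching y values: 6, 7 (2 points).
  x = 4: rhs = 11, matching y values: none (0 points).
  x = 5: rhs = 10, matching y values: 6, 7 (2 points).
  x = 6: rhs = 0, matching y values: 0 (1 points).
  x = 7: rhs = 0, matching y values: 0 (1 points).
  x = 8: rhs = 3, matching y values: 4, 9 (2 points).
  x = 9: rhs = 2, matching y values: none (0 points).
  x = 10: rhs = 3, matching y values: 4, 9 (2 points).
  x = 11: rhs = 12, matching y values: 5, 8 (2 points).
  x = 12: rhs = 9, matching y values: 3, 10 (2 points).
Total affine count: 19.
Full point count |E(F_13)| = 19 + 1 = 20.
Hasse bound: |20 − (13+1)| = |6| = 6 ≤ 2√13 ≈ 7.2111 ✓.


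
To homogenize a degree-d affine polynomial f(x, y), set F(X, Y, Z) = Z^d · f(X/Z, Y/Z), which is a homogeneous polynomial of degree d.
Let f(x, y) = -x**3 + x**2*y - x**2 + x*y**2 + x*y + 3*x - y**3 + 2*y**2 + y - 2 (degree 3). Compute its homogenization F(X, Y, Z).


F(X, Y, Z) = -X**3 + X**2*Y - X**2*Z + X*Y**2 + X*Y*Z + 3*X*Z**2 - Y**3 + 2*Y**2*Z + Y*Z**2 - 2*Z**3

deg(f) = 3.
Substitute x = X/Z, y = Y/Z into f, then multiply by Z^3.
  monomial -1·x^3·y^0 ↦ -1·X^3·Y^0·Z^0.
  monomial 1·x^2·y^1 ↦ 1·X^2·Y^1·Z^0.
  monomial -1·x^2·y^0 ↦ -1·X^2·Y^0·Z^1.
  monomial 1·x^1·y^2 ↦ 1·X^1·Y^2·Z^0.
  monomial 1·x^1·y^1 ↦ 1·X^1·Y^1·Z^1.
  monomial 3·x^1·y^0 ↦ 3·X^1·Y^0·Z^2.
  monomial -1·x^0·y^3 ↦ -1·X^0·Y^3·Z^0.
  monomial 2·x^0·y^2 ↦ 2·X^0·Y^2·Z^1.
  monomial 1·x^0·y^1 ↦ 1·X^0·Y^1·Z^2.
  monomial -2·x^0·y^0 ↦ -2·X^0·Y^0·Z^3.
Collecting: F(X, Y, Z) = -X**3 + X**2*Y - X**2*Z + X*Y**2 + X*Y*Z + 3*X*Z**2 - Y**3 + 2*Y**2*Z + Y*Z**2 - 2*Z**3.


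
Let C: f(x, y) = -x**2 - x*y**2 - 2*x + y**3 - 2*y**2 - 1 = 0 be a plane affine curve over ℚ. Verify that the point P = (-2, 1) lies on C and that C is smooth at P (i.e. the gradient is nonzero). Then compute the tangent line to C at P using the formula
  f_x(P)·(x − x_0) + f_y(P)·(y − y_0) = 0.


Tangent line at P: x + 3*y - 1 = 0.

Step 1: f(-2, 1) = 0, so P lies on C.
Step 2: partial derivatives
  f_x(x, y) = -2*x - y**2 - 2, f_y(x, y) = -2*x*y + 3*y**2 - 4*y.
  f_x(P) = 1, f_y(P) = 3 (gradient nonzero, so P is smooth).
Step 3: tangent line at P: 1·(x − -2) + 3·(y − 1) = 0.
Expanding: x + 3*y - 1 = 0.


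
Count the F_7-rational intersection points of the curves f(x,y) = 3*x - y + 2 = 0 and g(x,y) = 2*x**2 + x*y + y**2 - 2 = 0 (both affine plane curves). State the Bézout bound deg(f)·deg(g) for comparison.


Common zeros: ∅; count = 0; Bézout bound = 2.

deg(f) = 1, deg(g) = 2, so Bézout bound = 2.
Scan x ∈ F_7. For each x, list the y ∈ F_7 with f(x, y) ≡ 0 and those with g(x, y) ≡ 0 (mod 7); the common zeros in that column are the intersection.
  x = 0: f ≡ 0 at y ∈ {2}; g ≡ 0 at y ∈ {3, 4}; common: ∅.
  x = 1: f ≡ 0 at y ∈ {5}; g ≡ 0 at y ∈ {0, 6}; common: ∅.
  x = 2: f ≡ 0 at y ∈ {1}; g ≡ 0 at y ∈ {2, 3}; common: ∅.
  x = 3: f ≡ 0 at y ∈ {4}; g ≡ 0 at y ∈ {5, 6}; common: ∅.
  x = 4: f ≡ 0 at y ∈ {0}; g ≡ 0 at y ∈ {1, 2}; common: ∅.
  x = 5: f ≡ 0 at y ∈ {3}; g ≡ 0 at y ∈ {4, 5}; common: ∅.
  x = 6: f ≡ 0 at y ∈ {6}; g ≡ 0 at y ∈ {0, 1}; common: ∅.
Collecting: common zeros = ∅, so the count is 0.
Comparison with the Bézout bound: 0 ≤ 2 = deg(f)·deg(g), as expected for curves with no common component (the affine F_7-count falls short of the bound because intersections may lie at infinity, over extension fields, or carry multiplicity).


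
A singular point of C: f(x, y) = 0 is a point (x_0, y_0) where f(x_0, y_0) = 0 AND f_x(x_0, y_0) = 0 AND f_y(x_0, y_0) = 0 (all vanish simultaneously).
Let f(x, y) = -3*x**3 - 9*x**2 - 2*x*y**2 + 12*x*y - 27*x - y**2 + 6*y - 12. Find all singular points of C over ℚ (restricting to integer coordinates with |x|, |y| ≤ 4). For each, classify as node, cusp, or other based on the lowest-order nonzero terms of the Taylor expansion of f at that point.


Singular points: {(-1, 3)}; classification: cusp.

Compute partial derivatives:
  f_x = -9*x**2 - 18*x - 2*y**2 + 12*y - 27.
  f_y = -4*x*y + 12*x - 2*y + 6.
Scan x_0 ∈ {−4, ..., 4}. For each x_0, f_y(x_0, y) is a polynomial in y; find its integer roots y ∈ {−4, ..., 4}, then test f_x and f at those candidates.
  x = -4: f_y(-4, y) = 14*y - 42; vanishes at y ∈ {3}. (-4, 3): f_x = -81 ≠ 0.
  x = -3: f_y(-3, y) = 10*y - 30; vanishes at y ∈ {3}. (-3, 3): f_x = -36 ≠ 0.
  x = -2: f_y(-2, y) = 6*y - 18; vanishes at y ∈ {3}. (-2, 3): f_x = -9 ≠ 0.
  x = -1: f_y(-1, y) = 2*y - 6; vanishes at y ∈ {3}. (-1, 3): f_x = 0, f = 0 — SINGULAR.
  x = 0: f_y(0, y) = 6 - 2*y; vanishes at y ∈ {3}. (0, 3): f_x = -9 ≠ 0.
  x = 1: f_y(1, y) = 18 - 6*y; vanishes at y ∈ {3}. (1, 3): f_x = -36 ≠ 0.
  x = 2: f_y(2, y) = 30 - 10*y; vanishes at y ∈ {3}. (2, 3): f_x = -81 ≠ 0.
  x = 3: f_y(3, y) = 42 - 14*y; vanishes at y ∈ {3}. (3, 3): f_x = -144 ≠ 0.
  x = 4: f_y(4, y) = 54 - 18*y; vanishes at y ∈ {3}. (4, 3): f_x = -225 ≠ 0.
Only singular point on the grid: (-1, 3).
Classify: substitute x = -1 + u, y = 3 + v and expand: f = -3*u**3 - 2*u*v**2 + v**2.
No constant or linear terms (consistent with a singular point). Quadratic part: v**2. Cubic part: -3*u**3 - 2*u*v**2.
The quadratic part v**2 is a perfect square, so there is a single (double) tangent line v = 0, i.e. y = 3. Restricting the cubic part to that line (v = 0) leaves -3*u**3 ≠ 0, so f is not divisible by v and the branch is v² ≈ 3*u**3 to lowest order — this is a cusp.
Classification: cusp.


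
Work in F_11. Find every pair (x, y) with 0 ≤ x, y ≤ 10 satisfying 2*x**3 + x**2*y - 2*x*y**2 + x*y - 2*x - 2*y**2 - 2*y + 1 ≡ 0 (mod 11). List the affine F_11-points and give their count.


Affine F_11-points: {(0, 2), (0, 8), (1, 5), (1, 6), (2, 1), (2, 7), (4, 0), (4, 4), (8, 4), (8, 6), (9, 0), (10, 6)}; count = 12.

For each of the 121 pairs (x, y) ∈ F_11², evaluate f(x, y) mod 11. Record the zeros.
  x = 0: [0↦1, 1↦8, 2↦0, 3↦10, 4↦5, 5↦7, 6↦5, 7↦10, 8↦0, 9↦8, 10↦1]  zeros at y ∈ {2, 8}
  x = 1: [0↦1, 1↦8, 2↦7, 3↦9, 4↦3, 5↦0, 6↦0, 7↦3, 8↦9, 9↦7, 10↦8]  zeros at y ∈ {5, 6}
  x = 2: [0↦2, 1↦0, 2↦8, 3↦4, 4↦10, 5↦4, 6↦8, 7↦0, 8↦2, 9↦3, 10↦3]  zeros at y ∈ {1, 7}
  x = 3: [0↦5, 1↦7, 2↦4, 3↦7, 4↦5, 5↦9, 6↦8, 7↦2, 8↦2, 9↦8, 10↦9]  zeros at y ∈ ∅
  x = 4: [0↦0, 1↦8, 2↦7, 3↦8, 4↦0, 5↦5, 6↦1, 7↦10, 8↦10, 9↦1, 10↦5]  zeros at y ∈ {0, 4}
  x = 5: [0↦10, 1↦4, 2↦7, 3↦8, 4↦7, 5↦4, 6↦10, 7↦3, 8↦5, 9↦5, 10↦3]  zeros at y ∈ ∅
  x = 6: [0↦3, 1↦7, 2↦5, 3↦8, 4↦5, 5↦7, 6↦3, 7↦4, 8↦10, 9↦10, 10↦4]  zeros at y ∈ ∅
  x = 7: [0↦2, 1↦7, 2↦2, 3↦9, 4↦6, 5↦4, 6↦3, 7↦3, 8↦4, 9↦6, 10↦9]  zeros at y ∈ ∅
  x = 8: [0↦8, 1↦5, 2↦10, 3↦1, 4↦0, 5↦7, 6↦0, 7↦1, 8↦10, 9↦5, 10↦8]  zeros at y ∈ {4, 6}
  x = 9: [0↦0, 1↦2, 2↦8, 3↦7, 4↦10, 5↦6, 6↦6, 7↦10, 8↦7, 9↦8, 10↦2]  zeros at y ∈ {0}
  x = 10: [0↦1, 1↦10, 2↦8, 3↦6, 4↦4, 5↦2, 6↦0, 7↦9, 8↦7, 9↦5, 10↦3]  zeros at y ∈ {6}
Collecting zeros: affine points = {(0, 2), (0, 8), (1, 5), (1, 6), (2, 1), (2, 7), (4, 0), (4, 4), (8, 4), (8, 6), (9, 0), (10, 6)}.
Total count |C(F_11)_aff| = 12.
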